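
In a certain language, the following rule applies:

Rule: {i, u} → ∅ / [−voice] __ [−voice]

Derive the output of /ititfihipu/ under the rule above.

ittfhpu

/i/ is a high vowel flanked by voiceless consonants /t/ and /t/, so it deletes.
/i/ is a high vowel flanked by voiceless consonants /f/ and /h/, so it deletes.
/i/ is a high vowel flanked by voiceless consonants /h/ and /p/, so it deletes.
The other instances of /i/, /u/ do not occur in the required environment and remain unchanged.
Surface form: [ittfhpu].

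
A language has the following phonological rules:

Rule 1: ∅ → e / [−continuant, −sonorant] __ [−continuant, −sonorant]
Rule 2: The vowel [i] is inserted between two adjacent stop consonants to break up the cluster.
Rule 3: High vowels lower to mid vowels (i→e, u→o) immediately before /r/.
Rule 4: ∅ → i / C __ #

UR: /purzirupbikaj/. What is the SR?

porzerupebikaji

Rule 1 (stop-cluster e-epenthesis): /p/ and /b/ form a stop–stop cluster, so [e] is inserted between them. /purzirupbikaj/ → purzirupebikaj.
Rule 2 (stop-cluster i-epenthesis): no segment meets the environment; /purzirupebikaj/ is unchanged.
Rule 3 (pre-rhotic lowering): /u/ is a high vowel immediately before /r/, so it lowers to [o]. /i/ is a high vowel immediately before /r/, so it lowers to [e]. /purzirupebikaj/ → porzerupebikaj.
Rule 4 (final i-epenthesis): the form ends in the consonant /j/, so [i] is inserted word-finally. /porzerupebikaj/ → porzerupebikaji.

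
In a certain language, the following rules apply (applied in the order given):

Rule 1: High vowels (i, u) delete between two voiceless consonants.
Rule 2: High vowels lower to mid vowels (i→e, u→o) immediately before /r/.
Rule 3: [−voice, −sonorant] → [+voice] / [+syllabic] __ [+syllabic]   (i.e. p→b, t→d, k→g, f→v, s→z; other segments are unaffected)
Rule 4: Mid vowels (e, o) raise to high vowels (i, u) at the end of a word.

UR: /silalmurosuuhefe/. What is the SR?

silalmorozuuhevi

Rule 1 (high vowel syncope): no segment meets the environment; /silalmurosuuhefe/ is unchanged.
Rule 2 (pre-rhotic lowering): /u/ is a high vowel immediately before /r/, so it lowers to [o]. /silalmurosuuhefe/ → silalmorosuuhefe.
Rule 3 (intervocalic voicing): /s/ is a voiceless obstruent between vowels /o/ and /u/, so it voices to [z]. /f/ is a voiceless obstruent between vowels /e/ and /e/, so it voices to [v]. /silalmorosuuhefe/ → silalmorozuuheve.
Rule 4 (final vowel raising): /e/ is a mid vowel in word-final position, so it raises to [i]. /silalmorozuuheve/ → silalmorozuuhevi.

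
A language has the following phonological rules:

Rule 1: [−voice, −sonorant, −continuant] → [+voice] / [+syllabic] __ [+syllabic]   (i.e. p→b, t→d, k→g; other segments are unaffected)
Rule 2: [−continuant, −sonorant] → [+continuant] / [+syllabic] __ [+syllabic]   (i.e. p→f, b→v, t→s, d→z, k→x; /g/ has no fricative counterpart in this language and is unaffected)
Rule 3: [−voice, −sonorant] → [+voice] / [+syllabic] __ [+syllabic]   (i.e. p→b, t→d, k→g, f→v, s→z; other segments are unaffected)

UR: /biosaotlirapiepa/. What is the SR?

Rule 1 (intervocalic voicing): /p/ is a voiceless stop between vowels /a/ and /i/, so it voices to [b]. /p/ is a voiceless stop between vowels /e/ and /a/, so it voices to [b]. /biosaotlirapiepa/ → biosaotlirabieba.
Rule 2 (intervocalic spirantization): /b/ is a stop between vowels /a/ and /i/, so it spirantizes to the fricative [v]. /b/ is a stop between vowels /e/ and /a/, so it spirantizes to the fricative [v]. /biosaotlirabieba/ → biosaotliravieva.
Rule 3 (intervocalic voicing): /s/ is a voiceless obstruent between vowels /o/ and /a/, so it voices to [z]. /biosaotliravieva/ → biozaotliravieva.

biozaotliravieva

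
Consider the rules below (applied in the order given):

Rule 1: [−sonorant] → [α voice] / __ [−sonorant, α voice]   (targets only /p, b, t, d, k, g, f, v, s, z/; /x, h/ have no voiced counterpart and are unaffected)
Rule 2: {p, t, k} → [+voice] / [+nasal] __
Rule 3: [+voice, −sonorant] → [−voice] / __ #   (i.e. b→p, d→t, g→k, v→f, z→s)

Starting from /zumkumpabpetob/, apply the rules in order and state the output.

Rule 1 (regressive voicing assimilation): /b/ precedes the voiceless obstruent /p/, so it devoices to [p] by assimilation. /zumkumpabpetob/ → zumkumpappetob.
Rule 2 (post-nasal voicing): /k/ is a voiceless stop immediately after the nasal /m/, so it voices to [g]. /p/ is a voiceless stop immediately after the nasal /m/, so it voices to [b]. /zumkumpappetob/ → zumgumbappetob.
Rule 3 (final devoicing): /b/ is a voiced obstruent in word-final position, so it devoices to [p]. /zumgumbappetob/ → zumgumbappetop.

zumgumbappetop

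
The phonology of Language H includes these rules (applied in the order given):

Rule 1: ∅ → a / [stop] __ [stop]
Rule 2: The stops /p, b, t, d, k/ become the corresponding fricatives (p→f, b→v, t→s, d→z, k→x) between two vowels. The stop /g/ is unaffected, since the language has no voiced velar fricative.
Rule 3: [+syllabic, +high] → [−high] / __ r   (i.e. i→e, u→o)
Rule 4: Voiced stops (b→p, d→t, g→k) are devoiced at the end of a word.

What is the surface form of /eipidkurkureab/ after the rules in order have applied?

Rule 1 (stop-cluster a-epenthesis): /d/ and /k/ form a stop–stop cluster, so [a] is inserted between them. /eipidkurkureab/ → eipidakurkureab.
Rule 2 (intervocalic spirantization): /p/ is a stop between vowels /i/ and /i/, so it spirantizes to the fricative [f]. /d/ is a stop between vowels /i/ and /a/, so it spirantizes to the fricative [z]. /k/ is a stop between vowels /a/ and /u/, so it spirantizes to the fricative [x]. /eipidakurkureab/ → eifizaxurkureab.
Rule 3 (pre-rhotic lowering): /u/ is a high vowel immediately before /r/, so it lowers to [o]. /u/ is a high vowel immediately before /r/, so it lowers to [o]. /eifizaxurkureab/ → eifizaxorkoreab.
Rule 4 (final devoicing): /b/ is a voiced stop in word-final position, so it devoices to [p]. /eifizaxorkoreab/ → eifizaxorkoreap.

eifizaxorkoreap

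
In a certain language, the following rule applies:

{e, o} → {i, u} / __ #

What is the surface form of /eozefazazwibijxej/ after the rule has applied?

eozefazazwibijxej

No segment of /eozefazazwibijxej/ meets the structural description of the rule, so the form surfaces unchanged.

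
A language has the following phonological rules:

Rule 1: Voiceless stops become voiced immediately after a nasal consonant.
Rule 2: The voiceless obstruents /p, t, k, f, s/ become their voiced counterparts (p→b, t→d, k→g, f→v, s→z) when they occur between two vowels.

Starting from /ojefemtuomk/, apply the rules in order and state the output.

Rule 1 (post-nasal voicing): /t/ is a voiceless stop immediately after the nasal /m/, so it voices to [d]. /k/ is a voiceless stop immediately after the nasal /m/, so it voices to [g]. /ojefemtuomk/ → ojefemduomg.
Rule 2 (intervocalic voicing): /f/ is a voiceless obstruent between vowels /e/ and /e/, so it voices to [v]. /ojefemduomg/ → ojevemduomg.

ojevemduomg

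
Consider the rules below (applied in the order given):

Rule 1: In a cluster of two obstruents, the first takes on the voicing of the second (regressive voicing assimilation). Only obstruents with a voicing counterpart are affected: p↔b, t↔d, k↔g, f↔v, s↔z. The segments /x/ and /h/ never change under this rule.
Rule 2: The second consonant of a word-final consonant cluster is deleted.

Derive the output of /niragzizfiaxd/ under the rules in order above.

niragzisfiax

Rule 1 (regressive voicing assimilation): /z/ precedes the voiceless obstruent /f/, so it devoices to [s] by assimilation. /niragzizfiaxd/ → niragzisfiaxd.
Rule 2 (final cluster simplification): /d/ is the second consonant of a word-final cluster /xd/, so it deletes. /niragzisfiaxd/ → niragzisfiax.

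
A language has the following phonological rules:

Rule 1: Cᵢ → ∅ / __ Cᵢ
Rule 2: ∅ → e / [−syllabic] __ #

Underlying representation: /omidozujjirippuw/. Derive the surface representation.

omidozujiripuwe

Rule 1 (degemination): /jj/ is a geminate; the first /j/ deletes. /pp/ is a geminate; the first /p/ deletes. /omidozujjirippuw/ → omidozujiripuw.
Rule 2 (final e-epenthesis): the form ends in the consonant /w/, so [e] is inserted word-finally. /omidozujiripuw/ → omidozujiripuwe.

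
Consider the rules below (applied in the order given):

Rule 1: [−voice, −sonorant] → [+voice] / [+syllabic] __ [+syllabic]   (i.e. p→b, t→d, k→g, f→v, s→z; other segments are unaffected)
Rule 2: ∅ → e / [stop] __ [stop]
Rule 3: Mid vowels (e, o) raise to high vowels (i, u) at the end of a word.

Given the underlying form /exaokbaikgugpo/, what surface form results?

exaokebaikegugepu

Rule 1 (intervocalic voicing): no segment meets the environment; /exaokbaikgugpo/ is unchanged.
Rule 2 (stop-cluster e-epenthesis): /k/ and /b/ form a stop–stop cluster, so [e] is inserted between them. /k/ and /g/ form a stop–stop cluster, so [e] is inserted between them. /g/ and /p/ form a stop–stop cluster, so [e] is inserted between them. /exaokbaikgugpo/ → exaokebaikegugepo.
Rule 3 (final vowel raising): /o/ is a mid vowel in word-final position, so it raises to [u]. /exaokebaikegugepo/ → exaokebaikegugepu.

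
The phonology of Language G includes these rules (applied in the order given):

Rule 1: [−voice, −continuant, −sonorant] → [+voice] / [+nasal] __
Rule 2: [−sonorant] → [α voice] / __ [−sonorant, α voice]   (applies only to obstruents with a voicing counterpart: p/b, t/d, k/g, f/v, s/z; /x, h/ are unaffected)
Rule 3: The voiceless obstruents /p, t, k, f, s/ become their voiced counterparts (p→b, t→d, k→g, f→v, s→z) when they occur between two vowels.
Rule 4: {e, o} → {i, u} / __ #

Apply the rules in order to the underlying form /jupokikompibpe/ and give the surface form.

jubogigombippi

Rule 1 (post-nasal voicing): /p/ is a voiceless stop immediately after the nasal /m/, so it voices to [b]. /jupokikompibpe/ → jupokikombibpe.
Rule 2 (regressive voicing assimilation): /b/ precedes the voiceless obstruent /p/, so it devoices to [p] by assimilation. /jupokikombibpe/ → jupokikombippe.
Rule 3 (intervocalic voicing): /p/ is a voiceless obstruent between vowels /u/ and /o/, so it voices to [b]. /k/ is a voiceless obstruent between vowels /o/ and /i/, so it voices to [g]. /k/ is a voiceless obstruent between vowels /i/ and /o/, so it voices to [g]. /jupokikombippe/ → jubogigombippe.
Rule 4 (final vowel raising): /e/ is a mid vowel in word-final position, so it raises to [i]. /jubogigombippe/ → jubogigombippi.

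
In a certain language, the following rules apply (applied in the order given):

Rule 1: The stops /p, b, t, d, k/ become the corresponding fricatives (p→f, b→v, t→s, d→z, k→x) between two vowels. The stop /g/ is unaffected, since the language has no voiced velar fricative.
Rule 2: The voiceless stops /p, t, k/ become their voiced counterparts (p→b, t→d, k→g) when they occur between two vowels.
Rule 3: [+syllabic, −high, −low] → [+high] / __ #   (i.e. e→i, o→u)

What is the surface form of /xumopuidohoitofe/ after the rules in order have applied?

xumofuizohoisofi

Rule 1 (intervocalic spirantization): /p/ is a stop between vowels /o/ and /u/, so it spirantizes to the fricative [f]. /d/ is a stop between vowels /i/ and /o/, so it spirantizes to the fricative [z]. /t/ is a stop between vowels /i/ and /o/, so it spirantizes to the fricative [s]. /xumopuidohoitofe/ → xumofuizohoisofe.
Rule 2 (intervocalic voicing): no segment meets the environment; /xumofuizohoisofe/ is unchanged.
Rule 3 (final vowel raising): /e/ is a mid vowel in word-final position, so it raises to [i]. /xumofuizohoisofe/ → xumofuizohoisofi.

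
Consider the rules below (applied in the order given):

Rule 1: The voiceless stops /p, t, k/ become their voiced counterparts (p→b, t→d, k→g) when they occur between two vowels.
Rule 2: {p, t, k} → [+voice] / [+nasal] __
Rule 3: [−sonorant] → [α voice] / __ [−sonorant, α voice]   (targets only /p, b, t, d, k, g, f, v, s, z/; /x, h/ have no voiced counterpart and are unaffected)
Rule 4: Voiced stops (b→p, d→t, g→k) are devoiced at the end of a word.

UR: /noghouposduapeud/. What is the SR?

Rule 1 (intervocalic voicing): /p/ is a voiceless stop between vowels /u/ and /o/, so it voices to [b]. /p/ is a voiceless stop between vowels /a/ and /e/, so it voices to [b]. /noghouposduapeud/ → noghoubosduabeud.
Rule 2 (post-nasal voicing): no segment meets the environment; /noghoubosduabeud/ is unchanged.
Rule 3 (regressive voicing assimilation): /g/ precedes the voiceless obstruent /h/, so it devoices to [k] by assimilation. /s/ precedes the voiced obstruent /d/, so it voices to [z] by assimilation. /noghoubosduabeud/ → nokhoubozduabeud.
Rule 4 (final devoicing): /d/ is a voiced stop in word-final position, so it devoices to [t]. /nokhoubozduabeud/ → nokhoubozduabeut.

nokhoubozduabeut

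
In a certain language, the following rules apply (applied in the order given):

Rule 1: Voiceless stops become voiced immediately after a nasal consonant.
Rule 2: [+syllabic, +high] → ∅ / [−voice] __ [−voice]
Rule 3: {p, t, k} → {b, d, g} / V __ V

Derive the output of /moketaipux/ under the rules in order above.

Rule 1 (post-nasal voicing): no segment meets the environment; /moketaipux/ is unchanged.
Rule 2 (high vowel syncope): /u/ is a high vowel flanked by voiceless consonants /p/ and /x/, so it deletes. /moketaipux/ → moketaipx.
Rule 3 (intervocalic voicing): /k/ is a voiceless stop between vowels /o/ and /e/, so it voices to [g]. /t/ is a voiceless stop between vowels /e/ and /a/, so it voices to [d]. /moketaipx/ → mogedaipx.

mogedaipx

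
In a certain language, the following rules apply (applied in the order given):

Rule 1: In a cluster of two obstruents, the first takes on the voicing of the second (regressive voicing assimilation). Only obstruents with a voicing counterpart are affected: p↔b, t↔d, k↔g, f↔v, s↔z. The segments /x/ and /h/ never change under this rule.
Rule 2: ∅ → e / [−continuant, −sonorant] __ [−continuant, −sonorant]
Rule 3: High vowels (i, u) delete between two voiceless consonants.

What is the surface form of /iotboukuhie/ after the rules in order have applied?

iodeboukhie

Rule 1 (regressive voicing assimilation): /t/ precedes the voiced obstruent /b/, so it voices to [d] by assimilation. /iotboukuhie/ → iodboukuhie.
Rule 2 (stop-cluster e-epenthesis): /d/ and /b/ form a stop–stop cluster, so [e] is inserted between them. /iodboukuhie/ → iodeboukuhie.
Rule 3 (high vowel syncope): /u/ is a high vowel flanked by voiceless consonants /k/ and /h/, so it deletes. /iodeboukuhie/ → iodeboukhie.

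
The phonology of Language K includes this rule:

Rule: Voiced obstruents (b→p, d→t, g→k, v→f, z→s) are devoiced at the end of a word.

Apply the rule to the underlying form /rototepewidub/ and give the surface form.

/b/ is a voiced obstruent in word-final position, so it devoices to [p].
The other instance of /d/ does not occur in the required environment and remains unchanged.
Surface form: [rototepewidup].

rototepewidup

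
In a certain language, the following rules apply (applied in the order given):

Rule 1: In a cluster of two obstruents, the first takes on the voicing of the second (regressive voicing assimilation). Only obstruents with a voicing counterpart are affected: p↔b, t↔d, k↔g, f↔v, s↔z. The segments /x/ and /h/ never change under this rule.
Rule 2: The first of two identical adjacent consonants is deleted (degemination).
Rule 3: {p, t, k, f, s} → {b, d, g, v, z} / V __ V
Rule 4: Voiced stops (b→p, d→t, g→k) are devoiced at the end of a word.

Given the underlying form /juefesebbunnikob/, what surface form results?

juevezebunigop

Rule 1 (regressive voicing assimilation): no segment meets the environment; /juefesebbunnikob/ is unchanged.
Rule 2 (degemination): /bb/ is a geminate; the first /b/ deletes. /nn/ is a geminate; the first /n/ deletes. /juefesebbunnikob/ → juefesebunikob.
Rule 3 (intervocalic voicing): /f/ is a voiceless obstruent between vowels /e/ and /e/, so it voices to [v]. /s/ is a voiceless obstruent between vowels /e/ and /e/, so it voices to [z]. /k/ is a voiceless obstruent between vowels /i/ and /o/, so it voices to [g]. /juefesebunikob/ → juevezebunigob.
Rule 4 (final devoicing): /b/ is a voiced stop in word-final position, so it devoices to [p]. /juevezebunigob/ → juevezebunigop.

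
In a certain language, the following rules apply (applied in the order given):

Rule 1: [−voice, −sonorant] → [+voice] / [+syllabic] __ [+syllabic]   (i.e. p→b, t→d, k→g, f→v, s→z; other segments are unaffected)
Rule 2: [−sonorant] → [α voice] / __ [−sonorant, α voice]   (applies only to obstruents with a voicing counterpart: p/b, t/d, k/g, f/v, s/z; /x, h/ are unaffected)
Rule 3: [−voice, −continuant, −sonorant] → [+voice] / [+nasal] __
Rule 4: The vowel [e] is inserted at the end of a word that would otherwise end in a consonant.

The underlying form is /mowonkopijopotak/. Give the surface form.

Rule 1 (intervocalic voicing): /p/ is a voiceless obstruent between vowels /o/ and /i/, so it voices to [b]. /p/ is a voiceless obstruent between vowels /o/ and /o/, so it voices to [b]. /t/ is a voiceless obstruent between vowels /o/ and /a/, so it voices to [d]. /mowonkopijopotak/ → mowonkobijobodak.
Rule 2 (regressive voicing assimilation): no segment meets the environment; /mowonkobijobodak/ is unchanged.
Rule 3 (post-nasal voicing): /k/ is a voiceless stop immediately after the nasal /n/, so it voices to [g]. /mowonkobijobodak/ → mowongobijobodak.
Rule 4 (final e-epenthesis): the form ends in the consonant /k/, so [e] is inserted word-finally. /mowongobijobodak/ → mowongobijobodake.

mowongobijobodake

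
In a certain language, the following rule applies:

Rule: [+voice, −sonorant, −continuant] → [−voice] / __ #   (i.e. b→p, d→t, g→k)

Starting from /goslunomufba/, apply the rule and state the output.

No segment of /goslunomufba/ meets the structural description of the rule, so the form surfaces unchanged.

goslunomufba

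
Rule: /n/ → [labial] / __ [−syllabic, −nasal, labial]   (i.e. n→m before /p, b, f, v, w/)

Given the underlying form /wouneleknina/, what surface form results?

No segment of /wouneleknina/ meets the structural description of the rule, so the form surfaces unchanged.

wouneleknina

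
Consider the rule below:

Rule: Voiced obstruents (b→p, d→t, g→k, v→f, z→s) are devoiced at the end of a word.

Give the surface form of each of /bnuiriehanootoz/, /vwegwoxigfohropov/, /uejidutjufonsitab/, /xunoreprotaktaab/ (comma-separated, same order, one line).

bnuiriehanootos, vwegwoxigfohropof, uejidutjufonsitap, xunoreprotaktaap

/bnuiriehanootoz/: /z/ is a voiced obstruent in word-final position, so it devoices to [s]. → [bnuiriehanootos].
/vwegwoxigfohropov/: /v/ is a voiced obstruent in word-final position, so it devoices to [f]. → [vwegwoxigfohropof].
/uejidutjufonsitab/: /b/ is a voiced obstruent in word-final position, so it devoices to [p]. → [uejidutjufonsitap].
/xunoreprotaktaab/: /b/ is a voiced obstruent in word-final position, so it devoices to [p]. → [xunoreprotaktaap].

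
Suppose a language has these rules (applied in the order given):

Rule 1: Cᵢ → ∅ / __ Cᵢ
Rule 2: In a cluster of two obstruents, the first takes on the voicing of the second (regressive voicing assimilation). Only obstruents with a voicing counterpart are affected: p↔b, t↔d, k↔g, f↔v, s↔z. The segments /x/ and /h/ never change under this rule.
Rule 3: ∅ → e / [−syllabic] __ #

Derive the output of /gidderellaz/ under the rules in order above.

giderelaze

Rule 1 (degemination): /dd/ is a geminate; the first /d/ deletes. /ll/ is a geminate; the first /l/ deletes. /gidderellaz/ → giderelaz.
Rule 2 (regressive voicing assimilation): no segment meets the environment; /giderelaz/ is unchanged.
Rule 3 (final e-epenthesis): the form ends in the consonant /z/, so [e] is inserted word-finally. /giderelaz/ → giderelaze.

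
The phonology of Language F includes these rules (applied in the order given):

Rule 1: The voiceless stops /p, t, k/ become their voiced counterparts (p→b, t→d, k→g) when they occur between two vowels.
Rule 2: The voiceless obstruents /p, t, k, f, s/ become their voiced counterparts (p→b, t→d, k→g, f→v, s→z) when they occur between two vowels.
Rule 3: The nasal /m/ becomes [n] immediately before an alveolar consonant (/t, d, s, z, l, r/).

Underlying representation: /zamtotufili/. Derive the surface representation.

Rule 1 (intervocalic voicing): /t/ is a voiceless stop between vowels /o/ and /u/, so it voices to [d]. /zamtotufili/ → zamtodufili.
Rule 2 (intervocalic voicing): /f/ is a voiceless obstruent between vowels /u/ and /i/, so it voices to [v]. /zamtodufili/ → zamtoduvili.
Rule 3 (nasal place assimilation): /m/ precedes the alveolar consonant /t/, so it assimilates in place to [n]. /zamtoduvili/ → zantoduvili.

zantoduvili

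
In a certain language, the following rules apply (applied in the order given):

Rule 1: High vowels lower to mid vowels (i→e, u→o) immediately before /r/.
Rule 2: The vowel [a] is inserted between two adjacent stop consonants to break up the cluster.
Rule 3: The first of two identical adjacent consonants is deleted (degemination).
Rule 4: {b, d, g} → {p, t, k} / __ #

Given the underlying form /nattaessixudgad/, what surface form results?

Rule 1 (pre-rhotic lowering): no segment meets the environment; /nattaessixudgad/ is unchanged.
Rule 2 (stop-cluster a-epenthesis): /t/ and /t/ form a stop–stop cluster, so [a] is inserted between them. /d/ and /g/ form a stop–stop cluster, so [a] is inserted between them. /nattaessixudgad/ → natataessixudagad.
Rule 3 (degemination): /ss/ is a geminate; the first /s/ deletes. /natataessixudagad/ → natataesixudagad.
Rule 4 (final devoicing): /d/ is a voiced stop in word-final position, so it devoices to [t]. /natataesixudagad/ → natataesixudagat.

natataesixudagat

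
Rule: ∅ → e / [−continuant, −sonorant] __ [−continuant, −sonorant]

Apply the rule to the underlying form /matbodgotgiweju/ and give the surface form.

matebodegotegiweju

/t/ and /b/ form a stop–stop cluster, so [e] is inserted between them.
/d/ and /g/ form a stop–stop cluster, so [e] is inserted between them.
/t/ and /g/ form a stop–stop cluster, so [e] is inserted between them.
Surface form: [matebodegotegiweju].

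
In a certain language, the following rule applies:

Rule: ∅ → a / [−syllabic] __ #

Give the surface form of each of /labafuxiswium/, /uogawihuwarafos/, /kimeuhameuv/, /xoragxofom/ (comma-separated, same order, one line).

labafuxiswiuma, uogawihuwarafosa, kimeuhameuva, xoragxofoma

/labafuxiswium/: the form ends in the consonant /m/, so [a] is inserted word-finally. → [labafuxiswiuma].
/uogawihuwarafos/: the form ends in the consonant /s/, so [a] is inserted word-finally. → [uogawihuwarafosa].
/kimeuhameuv/: the form ends in the consonant /v/, so [a] is inserted word-finally. → [kimeuhameuva].
/xoragxofom/: the form ends in the consonant /m/, so [a] is inserted word-finally. → [xoragxofoma].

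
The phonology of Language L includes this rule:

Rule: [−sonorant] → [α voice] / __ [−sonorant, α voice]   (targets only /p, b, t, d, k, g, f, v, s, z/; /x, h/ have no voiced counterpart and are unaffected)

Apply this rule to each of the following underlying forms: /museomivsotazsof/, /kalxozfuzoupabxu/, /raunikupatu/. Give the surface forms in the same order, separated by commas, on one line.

/museomivsotazsof/: /v/ precedes the voiceless obstruent /s/, so it devoices to [f] by assimilation. /z/ precedes the voiceless obstruent /s/, so it devoices to [s] by assimilation. → [museomifsotassof].
/kalxozfuzoupabxu/: /z/ precedes the voiceless obstruent /f/, so it devoices to [s] by assimilation. /b/ precedes the voiceless obstruent /x/, so it devoices to [p] by assimilation. → [kalxosfuzoupapxu].
/raunikupatu/: the rule's environment is not met; surfaces unchanged as [raunikupatu].

museomifsotassof, kalxosfuzoupapxu, raunikupatu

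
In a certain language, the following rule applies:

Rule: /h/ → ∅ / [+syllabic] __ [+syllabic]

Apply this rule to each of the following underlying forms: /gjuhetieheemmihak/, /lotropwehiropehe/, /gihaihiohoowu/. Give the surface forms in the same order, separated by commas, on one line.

gjuetieeemmiak, lotropweiropee, giaiiooowu

/gjuhetieheemmihak/: /h/ occurs between vowels /u/ and /e/, so it deletes. /h/ occurs between vowels /e/ and /e/, so it deletes. /h/ occurs between vowels /i/ and /a/, so it deletes. → [gjuetieeemmiak].
/lotropwehiropehe/: /h/ occurs between vowels /e/ and /i/, so it deletes. /h/ occurs between vowels /e/ and /e/, so it deletes. → [lotropweiropee].
/gihaihiohoowu/: /h/ occurs between vowels /i/ and /a/, so it deletes. /h/ occurs between vowels /i/ and /i/, so it deletes. /h/ occurs between vowels /o/ and /o/, so it deletes. → [giaiiooowu].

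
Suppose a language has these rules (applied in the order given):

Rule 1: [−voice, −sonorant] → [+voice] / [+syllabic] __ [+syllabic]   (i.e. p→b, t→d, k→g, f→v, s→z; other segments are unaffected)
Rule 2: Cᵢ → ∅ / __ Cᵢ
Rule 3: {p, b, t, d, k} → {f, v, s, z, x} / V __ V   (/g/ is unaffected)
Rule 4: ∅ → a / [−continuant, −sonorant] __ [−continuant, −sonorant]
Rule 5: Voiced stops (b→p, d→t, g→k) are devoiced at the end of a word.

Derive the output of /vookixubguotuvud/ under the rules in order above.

voogixubaguozuvut

Rule 1 (intervocalic voicing): /k/ is a voiceless obstruent between vowels /o/ and /i/, so it voices to [g]. /t/ is a voiceless obstruent between vowels /o/ and /u/, so it voices to [d]. /vookixubguotuvud/ → voogixubguoduvud.
Rule 2 (degemination): no segment meets the environment; /voogixubguoduvud/ is unchanged.
Rule 3 (intervocalic spirantization): /d/ is a stop between vowels /o/ and /u/, so it spirantizes to the fricative [z]. /voogixubguoduvud/ → voogixubguozuvud.
Rule 4 (stop-cluster a-epenthesis): /b/ and /g/ form a stop–stop cluster, so [a] is inserted between them. /voogixubguozuvud/ → voogixubaguozuvud.
Rule 5 (final devoicing): /d/ is a voiced stop in word-final position, so it devoices to [t]. /voogixubaguozuvud/ → voogixubaguozuvut.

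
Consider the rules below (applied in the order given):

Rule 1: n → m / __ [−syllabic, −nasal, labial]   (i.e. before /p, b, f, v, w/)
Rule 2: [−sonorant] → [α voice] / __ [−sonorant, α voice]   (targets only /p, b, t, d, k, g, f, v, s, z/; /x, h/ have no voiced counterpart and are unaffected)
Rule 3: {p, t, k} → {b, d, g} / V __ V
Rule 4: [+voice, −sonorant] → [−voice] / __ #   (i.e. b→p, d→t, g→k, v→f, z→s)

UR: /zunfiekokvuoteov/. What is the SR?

Rule 1 (nasal place assimilation): /n/ precedes the labial consonant /f/, so it assimilates in place to [m]. /zunfiekokvuoteov/ → zumfiekokvuoteov.
Rule 2 (regressive voicing assimilation): /k/ precedes the voiced obstruent /v/, so it voices to [g] by assimilation. /zumfiekokvuoteov/ → zumfiekogvuoteov.
Rule 3 (intervocalic voicing): /k/ is a voiceless stop between vowels /e/ and /o/, so it voices to [g]. /t/ is a voiceless stop between vowels /o/ and /e/, so it voices to [d]. /zumfiekogvuoteov/ → zumfiegogvuodeov.
Rule 4 (final devoicing): /v/ is a voiced obstruent in word-final position, so it devoices to [f]. /zumfiegogvuodeov/ → zumfiegogvuodeof.

zumfiegogvuodeof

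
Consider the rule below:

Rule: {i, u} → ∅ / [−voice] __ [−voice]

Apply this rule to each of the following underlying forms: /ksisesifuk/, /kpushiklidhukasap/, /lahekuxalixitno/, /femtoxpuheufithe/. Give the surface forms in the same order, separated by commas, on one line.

/ksisesifuk/: /i/ is a high vowel flanked by voiceless consonants /s/ and /s/, so it deletes. /i/ is a high vowel flanked by voiceless consonants /s/ and /f/, so it deletes. /u/ is a high vowel flanked by voiceless consonants /f/ and /k/, so it deletes. → [kssesfk].
/kpushiklidhukasap/: /u/ is a high vowel flanked by voiceless consonants /p/ and /s/, so it deletes. /i/ is a high vowel flanked by voiceless consonants /h/ and /k/, so it deletes. /u/ is a high vowel flanked by voiceless consonants /h/ and /k/, so it deletes. → [kpshklidhkasap].
/lahekuxalixitno/: /u/ is a high vowel flanked by voiceless consonants /k/ and /x/, so it deletes. /i/ is a high vowel flanked by voiceless consonants /x/ and /t/, so it deletes. → [lahekxalixtno].
/femtoxpuheufithe/: /u/ is a high vowel flanked by voiceless consonants /p/ and /h/, so it deletes. /i/ is a high vowel flanked by voiceless consonants /f/ and /t/, so it deletes. → [femtoxpheufthe].

kssesfk, kpshklidhkasap, lahekxalixtno, femtoxpheufthe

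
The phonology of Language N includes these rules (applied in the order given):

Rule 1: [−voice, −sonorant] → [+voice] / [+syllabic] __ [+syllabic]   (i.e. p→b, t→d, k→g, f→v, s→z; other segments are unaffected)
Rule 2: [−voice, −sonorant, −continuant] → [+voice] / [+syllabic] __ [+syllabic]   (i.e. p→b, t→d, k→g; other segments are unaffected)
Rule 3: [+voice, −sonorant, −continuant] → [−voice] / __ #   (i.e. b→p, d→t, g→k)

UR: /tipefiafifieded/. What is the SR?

tibeviaviviedet

Rule 1 (intervocalic voicing): /p/ is a voiceless obstruent between vowels /i/ and /e/, so it voices to [b]. /f/ is a voiceless obstruent between vowels /e/ and /i/, so it voices to [v]. /f/ is a voiceless obstruent between vowels /a/ and /i/, so it voices to [v]. /f/ is a voiceless obstruent between vowels /i/ and /i/, so it voices to [v]. /tipefiafifieded/ → tibeviavivieded.
Rule 2 (intervocalic voicing): no segment meets the environment; /tibeviavivieded/ is unchanged.
Rule 3 (final devoicing): /d/ is a voiced stop in word-final position, so it devoices to [t]. /tibeviavivieded/ → tibeviaviviedet.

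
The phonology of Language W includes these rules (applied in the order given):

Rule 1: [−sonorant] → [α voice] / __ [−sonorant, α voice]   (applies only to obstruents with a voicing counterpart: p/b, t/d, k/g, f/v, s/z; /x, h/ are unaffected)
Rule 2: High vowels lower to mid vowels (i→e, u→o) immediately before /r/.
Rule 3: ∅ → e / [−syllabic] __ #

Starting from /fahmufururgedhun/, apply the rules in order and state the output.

fahmufororgethune

Rule 1 (regressive voicing assimilation): /d/ precedes the voiceless obstruent /h/, so it devoices to [t] by assimilation. /fahmufururgedhun/ → fahmufururgethun.
Rule 2 (pre-rhotic lowering): /u/ is a high vowel immediately before /r/, so it lowers to [o]. /u/ is a high vowel immediately before /r/, so it lowers to [o]. /fahmufururgethun/ → fahmufororgethun.
Rule 3 (final e-epenthesis): the form ends in the consonant /n/, so [e] is inserted word-finally. /fahmufororgethun/ → fahmufororgethune.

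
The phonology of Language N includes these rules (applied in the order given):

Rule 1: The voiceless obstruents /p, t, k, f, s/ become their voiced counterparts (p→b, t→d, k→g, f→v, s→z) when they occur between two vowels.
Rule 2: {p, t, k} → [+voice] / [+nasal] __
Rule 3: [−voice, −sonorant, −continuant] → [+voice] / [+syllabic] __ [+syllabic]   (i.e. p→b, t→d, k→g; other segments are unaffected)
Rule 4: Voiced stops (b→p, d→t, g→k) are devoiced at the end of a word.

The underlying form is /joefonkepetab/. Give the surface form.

Rule 1 (intervocalic voicing): /f/ is a voiceless obstruent between vowels /e/ and /o/, so it voices to [v]. /p/ is a voiceless obstruent between vowels /e/ and /e/, so it voices to [b]. /t/ is a voiceless obstruent between vowels /e/ and /a/, so it voices to [d]. /joefonkepetab/ → joevonkebedab.
Rule 2 (post-nasal voicing): /k/ is a voiceless stop immediately after the nasal /n/, so it voices to [g]. /joevonkebedab/ → joevongebedab.
Rule 3 (intervocalic voicing): no segment meets the environment; /joevongebedab/ is unchanged.
Rule 4 (final devoicing): /b/ is a voiced stop in word-final position, so it devoices to [p]. /joevongebedab/ → joevongebedap.

joevongebedap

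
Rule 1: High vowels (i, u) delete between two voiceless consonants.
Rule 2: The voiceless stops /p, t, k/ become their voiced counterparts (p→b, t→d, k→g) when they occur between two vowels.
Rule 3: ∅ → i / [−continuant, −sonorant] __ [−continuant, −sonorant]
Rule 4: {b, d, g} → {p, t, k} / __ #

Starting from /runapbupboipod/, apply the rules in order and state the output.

runapibupiboibot

Rule 1 (high vowel syncope): no segment meets the environment; /runapbupboipod/ is unchanged.
Rule 2 (intervocalic voicing): /p/ is a voiceless stop between vowels /i/ and /o/, so it voices to [b]. /runapbupboipod/ → runapbupboibod.
Rule 3 (stop-cluster i-epenthesis): /p/ and /b/ form a stop–stop cluster, so [i] is inserted between them. /p/ and /b/ form a stop–stop cluster, so [i] is inserted between them. /runapbupboibod/ → runapibupiboibod.
Rule 4 (final devoicing): /d/ is a voiced stop in word-final position, so it devoices to [t]. /runapibupiboibod/ → runapibupiboibot.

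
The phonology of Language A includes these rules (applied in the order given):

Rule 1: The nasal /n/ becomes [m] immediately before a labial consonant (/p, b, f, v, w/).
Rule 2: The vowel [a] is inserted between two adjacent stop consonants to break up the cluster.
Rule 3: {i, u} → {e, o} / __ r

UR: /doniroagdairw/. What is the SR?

doneroagadaerw

Rule 1 (nasal place assimilation): no segment meets the environment; /doniroagdairw/ is unchanged.
Rule 2 (stop-cluster a-epenthesis): /g/ and /d/ form a stop–stop cluster, so [a] is inserted between them. /doniroagdairw/ → doniroagadairw.
Rule 3 (pre-rhotic lowering): /i/ is a high vowel immediately before /r/, so it lowers to [e]. /i/ is a high vowel immediately before /r/, so it lowers to [e]. /doniroagadairw/ → doneroagadaerw.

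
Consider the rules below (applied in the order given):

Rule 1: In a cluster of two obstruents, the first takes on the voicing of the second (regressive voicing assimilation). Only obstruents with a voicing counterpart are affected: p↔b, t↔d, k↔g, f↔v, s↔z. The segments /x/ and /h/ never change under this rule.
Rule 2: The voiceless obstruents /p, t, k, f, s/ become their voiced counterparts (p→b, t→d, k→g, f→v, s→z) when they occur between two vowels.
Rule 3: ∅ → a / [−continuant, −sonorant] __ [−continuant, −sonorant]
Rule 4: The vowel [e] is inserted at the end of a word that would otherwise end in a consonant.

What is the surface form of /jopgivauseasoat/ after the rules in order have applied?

Rule 1 (regressive voicing assimilation): /p/ precedes the voiced obstruent /g/, so it voices to [b] by assimilation. /jopgivauseasoat/ → jobgivauseasoat.
Rule 2 (intervocalic voicing): /s/ is a voiceless obstruent between vowels /u/ and /e/, so it voices to [z]. /s/ is a voiceless obstruent between vowels /a/ and /o/, so it voices to [z]. /jobgivauseasoat/ → jobgivauzeazoat.
Rule 3 (stop-cluster a-epenthesis): /b/ and /g/ form a stop–stop cluster, so [a] is inserted between them. /jobgivauzeazoat/ → jobagivauzeazoat.
Rule 4 (final e-epenthesis): the form ends in the consonant /t/, so [e] is inserted word-finally. /jobagivauzeazoat/ → jobagivauzeazoate.

jobagivauzeazoate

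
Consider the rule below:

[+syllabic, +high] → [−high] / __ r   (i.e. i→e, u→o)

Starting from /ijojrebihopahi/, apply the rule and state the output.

ijojrebihopahi

No segment of /ijojrebihopahi/ meets the structural description of the rule, so the form surfaces unchanged.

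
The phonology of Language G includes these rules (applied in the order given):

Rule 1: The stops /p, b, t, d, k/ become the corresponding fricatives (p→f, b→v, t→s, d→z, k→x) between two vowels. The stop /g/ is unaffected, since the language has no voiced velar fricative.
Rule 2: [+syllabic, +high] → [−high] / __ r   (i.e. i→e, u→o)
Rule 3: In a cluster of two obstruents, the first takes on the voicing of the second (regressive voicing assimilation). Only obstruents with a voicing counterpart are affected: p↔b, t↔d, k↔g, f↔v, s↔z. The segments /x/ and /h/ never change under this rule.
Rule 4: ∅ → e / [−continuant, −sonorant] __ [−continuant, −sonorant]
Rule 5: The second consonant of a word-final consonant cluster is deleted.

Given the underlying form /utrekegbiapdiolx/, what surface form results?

Rule 1 (intervocalic spirantization): /k/ is a stop between vowels /e/ and /e/, so it spirantizes to the fricative [x]. /utrekegbiapdiolx/ → utrexegbiapdiolx.
Rule 2 (pre-rhotic lowering): no segment meets the environment; /utrexegbiapdiolx/ is unchanged.
Rule 3 (regressive voicing assimilation): /p/ precedes the voiced obstruent /d/, so it voices to [b] by assimilation. /utrexegbiapdiolx/ → utrexegbiabdiolx.
Rule 4 (stop-cluster e-epenthesis): /g/ and /b/ form a stop–stop cluster, so [e] is inserted between them. /b/ and /d/ form a stop–stop cluster, so [e] is inserted between them. /utrexegbiabdiolx/ → utrexegebiabediolx.
Rule 5 (final cluster simplification): /x/ is the second consonant of a word-final cluster /lx/, so it deletes. /utrexegebiabediolx/ → utrexegebiabediol.

utrexegebiabediol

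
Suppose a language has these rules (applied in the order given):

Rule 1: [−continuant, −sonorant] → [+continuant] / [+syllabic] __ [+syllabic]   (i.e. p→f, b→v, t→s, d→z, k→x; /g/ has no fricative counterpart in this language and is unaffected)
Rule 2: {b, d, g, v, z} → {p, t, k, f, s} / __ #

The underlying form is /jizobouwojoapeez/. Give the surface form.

jizovouwojoafees

Rule 1 (intervocalic spirantization): /b/ is a stop between vowels /o/ and /o/, so it spirantizes to the fricative [v]. /p/ is a stop between vowels /a/ and /e/, so it spirantizes to the fricative [f]. /jizobouwojoapeez/ → jizovouwojoafeez.
Rule 2 (final devoicing): /z/ is a voiced obstruent in word-final position, so it devoices to [s]. /jizovouwojoafeez/ → jizovouwojoafees.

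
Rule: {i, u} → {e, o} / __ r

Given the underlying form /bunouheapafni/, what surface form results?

bunouheapafni

No segment of /bunouheapafni/ meets the structural description of the rule, so the form surfaces unchanged.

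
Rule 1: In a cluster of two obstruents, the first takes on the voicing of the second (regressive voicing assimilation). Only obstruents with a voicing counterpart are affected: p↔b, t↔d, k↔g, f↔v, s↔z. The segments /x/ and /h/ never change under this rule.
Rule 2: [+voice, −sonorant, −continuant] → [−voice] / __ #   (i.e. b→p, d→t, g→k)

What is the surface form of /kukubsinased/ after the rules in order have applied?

kukupsinaset

Rule 1 (regressive voicing assimilation): /b/ precedes the voiceless obstruent /s/, so it devoices to [p] by assimilation. /kukubsinased/ → kukupsinased.
Rule 2 (final devoicing): /d/ is a voiced stop in word-final position, so it devoices to [t]. /kukupsinased/ → kukupsinaset.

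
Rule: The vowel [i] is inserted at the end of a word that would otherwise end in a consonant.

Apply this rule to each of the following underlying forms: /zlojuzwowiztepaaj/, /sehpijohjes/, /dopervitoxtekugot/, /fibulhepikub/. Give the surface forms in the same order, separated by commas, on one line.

/zlojuzwowiztepaaj/: the form ends in the consonant /j/, so [i] is inserted word-finally. → [zlojuzwowiztepaaji].
/sehpijohjes/: the form ends in the consonant /s/, so [i] is inserted word-finally. → [sehpijohjesi].
/dopervitoxtekugot/: the form ends in the consonant /t/, so [i] is inserted word-finally. → [dopervitoxtekugoti].
/fibulhepikub/: the form ends in the consonant /b/, so [i] is inserted word-finally. → [fibulhepikubi].

zlojuzwowiztepaaji, sehpijohjesi, dopervitoxtekugoti, fibulhepikubi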